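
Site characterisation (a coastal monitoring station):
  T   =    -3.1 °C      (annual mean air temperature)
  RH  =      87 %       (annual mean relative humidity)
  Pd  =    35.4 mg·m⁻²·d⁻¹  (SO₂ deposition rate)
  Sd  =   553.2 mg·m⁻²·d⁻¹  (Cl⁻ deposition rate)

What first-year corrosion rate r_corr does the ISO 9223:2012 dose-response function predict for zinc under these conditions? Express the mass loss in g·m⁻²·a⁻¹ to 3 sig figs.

r_corr = 21.8 g·m⁻²·a⁻¹

zinc: temperature factor f = +0.038·(-13.1) = -0.4978
  sulphur-dioxide contribution → 2.061 μm/a
  chloride contribution → 0.987 μm/a
  total first-year rate 3.048 μm/a
Convert to mass loss: 3.048 μm/a × 7.14 g/cm³ = 21.76 g·m⁻²·a⁻¹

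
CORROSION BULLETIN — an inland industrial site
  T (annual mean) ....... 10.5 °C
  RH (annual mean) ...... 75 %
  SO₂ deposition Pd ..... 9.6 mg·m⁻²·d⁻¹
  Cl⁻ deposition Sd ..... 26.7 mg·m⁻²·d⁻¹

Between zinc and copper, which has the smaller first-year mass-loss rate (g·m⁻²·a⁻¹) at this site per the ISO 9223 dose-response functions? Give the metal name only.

zinc

zinc: T>10 °C ⇒ hinge -0.071·(10.5−10) = -0.0355
  Pd branch = 0.0129·Pd^0.44·e^(0.046·RH+f) = 1.061 μm/a
  Cl⁻ term: 0.0175·26.7^0.57·exp(0.008·75+0.085·10.5) = 0.5062
  r_corr = 1.061 + 0.5062 = 1.567 μm/a
  mass loss = 1.567 μm/a × 7.14 g/cm³ = 11.19 g·m⁻²·a⁻¹
copper: f(T) = -0.080·(T−10) [T>10 °C] = -0.0400
  Pd branch = 0.0053·Pd^0.26·e^(0.059·RH+f) = 0.7657 μm/a
  Cl⁻ term: 0.01025·26.7^0.27·exp(0.036·75+0.049·10.5) = 0.6193
  r_corr = 0.7657 + 0.6193 = 1.385 μm/a
  mass loss = 1.385 μm/a × 8.96 g/cm³ = 12.41 g·m⁻²·a⁻¹
Ordering by g·m⁻²·a⁻¹: copper (12.4) > zinc (11.2)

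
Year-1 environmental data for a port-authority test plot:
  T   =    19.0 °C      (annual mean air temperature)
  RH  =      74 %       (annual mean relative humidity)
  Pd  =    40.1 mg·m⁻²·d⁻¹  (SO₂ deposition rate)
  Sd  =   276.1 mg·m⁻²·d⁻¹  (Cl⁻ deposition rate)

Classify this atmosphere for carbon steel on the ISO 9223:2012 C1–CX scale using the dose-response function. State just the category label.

carbon steel: T>10 °C ⇒ hinge -0.054·(19.0−10) = -0.4860
  Pd branch = 1.77·Pd^0.52·e^(0.02·RH+f) = 32.61 μm/a
  Cl⁻ term: 0.102·276.1^0.62·exp(0.033·74+0.04·19.0) = 81.78
  r_corr = 32.61 + 81.78 = 114.4 μm/a
Category bounds: 80…200 μm/a bracket r_corr ⇒ C5

C5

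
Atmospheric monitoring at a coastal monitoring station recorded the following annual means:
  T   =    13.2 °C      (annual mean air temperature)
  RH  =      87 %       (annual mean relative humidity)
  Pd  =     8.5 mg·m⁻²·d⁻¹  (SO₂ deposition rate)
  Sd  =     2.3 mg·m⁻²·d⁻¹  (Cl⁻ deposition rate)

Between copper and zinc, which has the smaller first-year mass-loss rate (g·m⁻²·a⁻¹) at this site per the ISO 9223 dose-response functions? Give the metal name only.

copper: f(T) = -0.080·(T−10) [T>10 °C] = -0.2560
  sulphur-dioxide contribution → 1.213 μm/a
  chloride contribution → 0.5617 μm/a
  ⇒ r_corr(copper) = 1.775 μm/a
  mass loss = 1.775 μm/a × 8.96 g/cm³ = 15.9 g·m⁻²·a⁻¹
zinc: temperature factor f = -0.071·(3.2) = -0.2272
  sulphur-dioxide contribution → 1.442 μm/a
  chloride contribution → 0.1733 μm/a
  ⇒ r_corr(zinc) = 1.615 μm/a
  mass loss = 1.615 μm/a × 7.14 g/cm³ = 11.53 g·m⁻²·a⁻¹
Ordering by g·m⁻²·a⁻¹: copper (15.9) > zinc (11.5)

zinc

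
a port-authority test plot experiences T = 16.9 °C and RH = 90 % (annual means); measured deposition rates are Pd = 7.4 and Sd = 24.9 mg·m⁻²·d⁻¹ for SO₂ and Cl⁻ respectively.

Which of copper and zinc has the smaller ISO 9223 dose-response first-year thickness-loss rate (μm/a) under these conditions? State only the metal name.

copper: f(T) = -0.080·(T−10) [T>10 °C] = -0.5520
  Pd branch = 0.0053·Pd^0.26·e^(0.059·RH+f) = 1.039 μm/a
  Sd branch = 0.01025·Sd^0.27·e^(0.036·RH+0.049·T) = 1.427 μm/a
  r_corr = 1.039 + 1.427 = 2.466 μm/a
zinc: T>10 °C ⇒ hinge -0.071·(16.9−10) = -0.4899
  SO₂ term: 0.0129·7.4^0.44·exp(0.046·90-0.4899) = 1.197
  Cl⁻ term: 0.0175·24.9^0.57·exp(0.008·90+0.085·16.9) = 0.945
  sum: 1.197 + 0.945 → r_corr = 2.142 μm/a
Ordering by μm/a: copper (2.47) > zinc (2.14)

zinc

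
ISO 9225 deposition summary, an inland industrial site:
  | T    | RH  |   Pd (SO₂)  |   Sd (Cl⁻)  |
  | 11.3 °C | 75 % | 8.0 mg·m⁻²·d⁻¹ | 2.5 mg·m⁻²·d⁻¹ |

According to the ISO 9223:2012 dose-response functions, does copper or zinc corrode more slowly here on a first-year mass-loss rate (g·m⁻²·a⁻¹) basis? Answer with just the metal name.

zinc

copper: temperature factor f = -0.080·(1.3) = -0.1040
  Pd branch = 0.0053·Pd^0.26·e^(0.059·RH+f) = 0.685 μm/a
  Sd branch = 0.01025·Sd^0.27·e^(0.036·RH+0.049·T) = 0.3398 μm/a
  r_corr = 0.685 + 0.3398 = 1.025 μm/a
  mass loss = 1.025 μm/a × 8.96 g/cm³ = 9.182 g·m⁻²·a⁻¹
zinc: T>10 °C ⇒ hinge -0.071·(11.3−10) = -0.0923
  SO₂ term: 0.0129·8.0^0.44·exp(0.046·75-0.0923) = 0.9251
  Sd branch = 0.0175·Sd^0.57·e^(0.008·RH+0.085·T) = 0.1405 μm/a
  sum: 0.9251 + 0.1405 → r_corr = 1.066 μm/a
  mass loss = 1.066 μm/a × 7.14 g/cm³ = 7.608 g·m⁻²·a⁻¹
Ordering by g·m⁻²·a⁻¹: copper (9.18) > zinc (7.61)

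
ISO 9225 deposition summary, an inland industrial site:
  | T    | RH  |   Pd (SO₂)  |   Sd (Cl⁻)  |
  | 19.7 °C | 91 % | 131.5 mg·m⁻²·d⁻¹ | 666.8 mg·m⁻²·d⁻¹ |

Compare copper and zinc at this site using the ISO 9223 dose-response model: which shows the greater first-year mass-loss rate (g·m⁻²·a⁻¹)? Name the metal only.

zinc

copper: T>10 °C ⇒ hinge -0.080·(19.7−10) = -0.7760
  sulphur-dioxide contribution → 1.862 μm/a
  chloride contribution → 4.123 μm/a
  ⇒ r_corr(copper) = 5.984 μm/a
  mass loss = 5.984 μm/a × 8.96 g/cm³ = 53.62 g·m⁻²·a⁻¹
zinc: temperature factor f = -0.071·(9.7) = -0.6887
  sulphur-dioxide contribution → 3.646 μm/a
  chloride contribution → 7.872 μm/a
  ⇒ r_corr(zinc) = 11.52 μm/a
  mass loss = 11.52 μm/a × 7.14 g/cm³ = 82.24 g·m⁻²·a⁻¹
Ordering by g·m⁻²·a⁻¹: zinc (82.2) > copper (53.6)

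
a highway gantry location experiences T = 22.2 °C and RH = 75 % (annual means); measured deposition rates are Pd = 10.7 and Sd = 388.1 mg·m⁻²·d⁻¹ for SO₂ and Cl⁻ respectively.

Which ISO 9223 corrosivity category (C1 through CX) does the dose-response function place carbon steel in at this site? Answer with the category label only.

carbon steel: T>10 °C ⇒ hinge -0.054·(22.2−10) = -0.6588
  Pd branch = 1.77·Pd^0.52·e^(0.02·RH+f) = 14.08 μm/a
  Cl⁻ term: 0.102·388.1^0.62·exp(0.033·75+0.04·22.2) = 118.7
  sum: 14.08 + 118.7 → r_corr = 132.7 μm/a
133 μm/a falls in (80, 200] for carbon steel → category C5

C5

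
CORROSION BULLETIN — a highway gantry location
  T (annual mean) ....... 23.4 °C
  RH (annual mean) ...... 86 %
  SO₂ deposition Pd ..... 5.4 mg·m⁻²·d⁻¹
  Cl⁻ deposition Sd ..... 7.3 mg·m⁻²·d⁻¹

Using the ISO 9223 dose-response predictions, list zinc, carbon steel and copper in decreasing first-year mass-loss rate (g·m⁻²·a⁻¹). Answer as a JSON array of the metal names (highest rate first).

["carbon steel", "copper", "zinc"]

zinc: temperature factor f = -0.071·(13.4) = -0.9514
  Pd branch = 0.0129·Pd^0.44·e^(0.046·RH+f) = 0.5467 μm/a
  Cl⁻ term: 0.0175·7.3^0.57·exp(0.008·86+0.085·23.4) = 0.7902
  r_corr = 0.5467 + 0.7902 = 1.337 μm/a
  mass loss = 1.337 μm/a × 7.14 g/cm³ = 9.545 g·m⁻²·a⁻¹
carbon steel: f(T) = -0.054·(T−10) [T>10 °C] = -0.7236
  Pd branch = 1.77·Pd^0.52·e^(0.02·RH+f) = 11.52 μm/a
  Sd branch = 0.102·Sd^0.62·e^(0.033·RH+0.04·T) = 15.24 μm/a
  sum: 11.52 + 15.24 → r_corr = 26.76 μm/a
  mass loss = 26.76 μm/a × 7.85 g/cm³ = 210.1 g·m⁻²·a⁻¹
copper: f(T) = -0.080·(T−10) [T>10 °C] = -1.0720
  Pd branch = 0.0053·Pd^0.26·e^(0.059·RH+f) = 0.4495 μm/a
  Sd branch = 0.01025·Sd^0.27·e^(0.036·RH+0.049·T) = 1.22 μm/a
  sum: 0.4495 + 1.22 → r_corr = 1.67 μm/a
  mass loss = 1.67 μm/a × 8.96 g/cm³ = 14.96 g·m⁻²·a⁻¹
Ordering by g·m⁻²·a⁻¹: carbon steel (210) > copper (15) > zinc (9.55)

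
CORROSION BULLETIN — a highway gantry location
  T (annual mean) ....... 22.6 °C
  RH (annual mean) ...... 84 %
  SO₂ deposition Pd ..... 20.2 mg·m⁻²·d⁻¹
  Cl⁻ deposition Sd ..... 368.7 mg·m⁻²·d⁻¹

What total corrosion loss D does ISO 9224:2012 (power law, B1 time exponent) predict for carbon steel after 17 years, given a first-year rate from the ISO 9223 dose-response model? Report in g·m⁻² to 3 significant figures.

D(17) = 6.22e+03 g·m⁻²

carbon steel: f(T) = -0.054·(T−10) [T>10 °C] = -0.6804
  sulphur-dioxide contribution → 22.95 μm/a
  chloride contribution → 157.2 μm/a
  total first-year rate 180.1 μm/a
Power-law: D(17) = r_corr · 17^0.523
  D(17) = 180.1 × 17^0.523 = 180.1 × 4.401 = 792.7 μm
  Mass loss = 792.7 μm × 7.85 g/cm³ = 6223 g·m⁻²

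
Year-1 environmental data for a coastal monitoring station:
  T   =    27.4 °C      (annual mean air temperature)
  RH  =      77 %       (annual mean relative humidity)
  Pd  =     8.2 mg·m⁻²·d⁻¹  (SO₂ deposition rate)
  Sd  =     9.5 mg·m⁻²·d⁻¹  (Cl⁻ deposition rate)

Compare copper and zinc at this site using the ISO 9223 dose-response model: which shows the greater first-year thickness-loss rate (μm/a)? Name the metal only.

zinc

copper: T>10 °C ⇒ hinge -0.080·(27.4−10) = -1.3920
  Pd branch = 0.0053·Pd^0.26·e^(0.059·RH+f) = 0.214 μm/a
  Cl⁻ term: 0.01025·9.5^0.27·exp(0.036·77+0.049·27.4) = 1.153
  sum: 0.214 + 1.153 → r_corr = 1.367 μm/a
zinc: temperature factor f = -0.071·(17.4) = -1.2354
  Pd branch = 0.0129·Pd^0.44·e^(0.046·RH+f) = 0.3269 μm/a
  Sd branch = 0.0175·Sd^0.57·e^(0.008·RH+0.085·T) = 1.2 μm/a
  r_corr = 0.3269 + 1.2 = 1.527 μm/a
Ordering by μm/a: zinc (1.53) > copper (1.37)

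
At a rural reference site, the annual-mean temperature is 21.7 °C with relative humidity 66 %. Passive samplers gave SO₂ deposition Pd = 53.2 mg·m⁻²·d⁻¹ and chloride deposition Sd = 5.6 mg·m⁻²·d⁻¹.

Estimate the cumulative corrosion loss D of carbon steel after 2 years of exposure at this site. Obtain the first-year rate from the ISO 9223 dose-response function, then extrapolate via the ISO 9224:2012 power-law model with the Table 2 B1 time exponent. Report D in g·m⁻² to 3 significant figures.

D(2) = 384 g·m⁻²

carbon steel: f(T) = -0.054·(T−10) [T>10 °C] = -0.6318
  SO₂ term: 1.77·53.2^0.52·exp(0.02·66-0.6318) = 27.82
  Sd branch = 0.102·Sd^0.62·e^(0.033·RH+0.04·T) = 6.242 μm/a
  sum: 27.82 + 6.242 → r_corr = 34.06 μm/a
Long-term exponent b (ISO 9224 Table 2, B1) = 0.523
  D(2) = 34.06 × 2^0.523 = 34.06 × 1.437 = 48.94 μm
  Mass loss = 48.94 μm × 7.85 g/cm³ = 384.2 g·m⁻²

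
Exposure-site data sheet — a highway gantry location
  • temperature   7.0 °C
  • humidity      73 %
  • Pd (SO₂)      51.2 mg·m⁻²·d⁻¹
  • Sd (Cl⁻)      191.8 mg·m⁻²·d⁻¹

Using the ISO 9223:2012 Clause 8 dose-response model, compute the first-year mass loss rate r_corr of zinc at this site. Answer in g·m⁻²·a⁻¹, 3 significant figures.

r_corr = 21.5 g·m⁻²·a⁻¹

zinc: T≤10 °C ⇒ hinge +0.038·(7.0−10) = -0.1140
  SO₂ term: 0.0129·51.2^0.44·exp(0.046·73-0.1140) = 1.869
  Sd branch = 0.0175·Sd^0.57·e^(0.008·RH+0.085·T) = 1.138 μm/a
  r_corr = 1.869 + 1.138 = 3.007 μm/a
Convert to mass loss: 3.007 μm/a × 7.14 g/cm³ = 21.47 g·m⁻²·a⁻¹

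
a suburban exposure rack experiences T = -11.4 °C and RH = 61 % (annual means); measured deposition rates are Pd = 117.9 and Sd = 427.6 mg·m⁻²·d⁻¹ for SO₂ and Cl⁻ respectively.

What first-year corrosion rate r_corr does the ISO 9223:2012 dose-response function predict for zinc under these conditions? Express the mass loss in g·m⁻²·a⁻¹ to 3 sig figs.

r_corr = 7.95 g·m⁻²·a⁻¹

zinc: f(T) = +0.038·(T−10) [T≤10 °C] = -0.8132
  Pd branch = 0.0129·Pd^0.44·e^(0.046·RH+f) = 0.7718 μm/a
  Cl⁻ term: 0.0175·427.6^0.57·exp(0.008·61+0.085·-11.4) = 0.3418
  r_corr = 0.7718 + 0.3418 = 1.114 μm/a
Convert to mass loss: 1.114 μm/a × 7.14 g/cm³ = 7.952 g·m⁻²·a⁻¹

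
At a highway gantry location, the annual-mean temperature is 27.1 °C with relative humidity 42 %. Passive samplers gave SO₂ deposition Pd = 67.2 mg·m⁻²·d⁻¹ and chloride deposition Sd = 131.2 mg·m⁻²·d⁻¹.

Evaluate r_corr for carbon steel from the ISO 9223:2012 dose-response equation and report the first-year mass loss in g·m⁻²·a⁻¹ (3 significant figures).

r_corr = 309 g·m⁻²·a⁻¹

carbon steel: f(T) = -0.054·(T−10) [T>10 °C] = -0.9234
  Pd branch = 1.77·Pd^0.52·e^(0.02·RH+f) = 14.52 μm/a
  Cl⁻ term: 0.102·131.2^0.62·exp(0.033·42+0.04·27.1) = 24.8
  sum: 14.52 + 24.8 → r_corr = 39.32 μm/a
Convert to mass loss: 39.32 μm/a × 7.85 g/cm³ = 308.7 g·m⁻²·a⁻¹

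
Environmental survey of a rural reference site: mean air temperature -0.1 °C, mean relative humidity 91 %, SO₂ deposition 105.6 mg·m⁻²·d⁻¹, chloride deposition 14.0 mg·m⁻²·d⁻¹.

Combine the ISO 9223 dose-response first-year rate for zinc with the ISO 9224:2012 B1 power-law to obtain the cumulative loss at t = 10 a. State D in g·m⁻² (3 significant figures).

zinc: f(T) = +0.038·(T−10) [T≤10 °C] = -0.3838
  sulphur-dioxide contribution → 4.49 μm/a
  chloride contribution → 0.1617 μm/a
  total first-year rate 4.652 μm/a
Long-term exponent b (ISO 9224 Table 2, B1) = 0.813
  D(10) = 4.652 × 10^0.813 = 4.652 × 6.501 = 30.24 μm
  Mass loss = 30.24 μm × 7.14 g/cm³ = 215.9 g·m⁻²

D(10) = 216 g·m⁻²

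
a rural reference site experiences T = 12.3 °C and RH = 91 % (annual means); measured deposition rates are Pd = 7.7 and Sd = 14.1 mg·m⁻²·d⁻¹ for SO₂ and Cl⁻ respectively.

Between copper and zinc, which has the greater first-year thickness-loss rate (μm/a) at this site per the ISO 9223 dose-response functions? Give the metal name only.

copper: f(T) = -0.080·(T−10) [T>10 °C] = -0.1840
  sulphur-dioxide contribution → 1.609 μm/a
  chloride contribution → 1.013 μm/a
  ⇒ r_corr(copper) = 2.622 μm/a
zinc: T>10 °C ⇒ hinge -0.071·(12.3−10) = -0.1633
  sulphur-dioxide contribution → 1.769 μm/a
  chloride contribution → 0.4659 μm/a
  ⇒ r_corr(zinc) = 2.235 μm/a
Ordering by μm/a: copper (2.62) > zinc (2.23)

copper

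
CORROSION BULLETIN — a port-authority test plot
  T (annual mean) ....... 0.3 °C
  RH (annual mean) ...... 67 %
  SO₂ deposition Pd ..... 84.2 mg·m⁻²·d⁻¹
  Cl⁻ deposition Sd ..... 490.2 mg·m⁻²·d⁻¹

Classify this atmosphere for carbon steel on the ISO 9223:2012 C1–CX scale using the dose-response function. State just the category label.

C4

carbon steel: T≤10 °C ⇒ hinge +0.150·(0.3−10) = -1.4550
  SO₂ term: 1.77·84.2^0.52·exp(0.02·67-1.4550) = 15.82
  Sd branch = 0.102·Sd^0.62·e^(0.033·RH+0.04·T) = 43.86 μm/a
  sum: 15.82 + 43.86 → r_corr = 59.68 μm/a
59.7 μm/a falls in (50, 80] for carbon steel → category C4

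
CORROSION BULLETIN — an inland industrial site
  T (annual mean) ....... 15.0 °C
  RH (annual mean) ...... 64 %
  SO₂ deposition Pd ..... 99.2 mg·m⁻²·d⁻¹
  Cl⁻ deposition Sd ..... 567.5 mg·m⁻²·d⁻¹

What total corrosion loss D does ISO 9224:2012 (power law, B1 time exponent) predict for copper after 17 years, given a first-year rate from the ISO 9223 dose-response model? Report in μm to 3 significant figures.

copper: temperature factor f = -0.080·(5.0) = -0.4000
  SO₂ term: 0.0053·99.2^0.26·exp(0.059·64-0.4000) = 0.5123
  Sd branch = 0.01025·Sd^0.27·e^(0.036·RH+0.049·T) = 1.186 μm/a
  r_corr = 0.5123 + 1.186 = 1.698 μm/a
Long-term exponent b (ISO 9224 Table 2, B1) = 0.667
  D(17) = 1.698 × 17^0.667 = 1.698 × 6.618 = 11.24 μm

D(17) = 11.2 μm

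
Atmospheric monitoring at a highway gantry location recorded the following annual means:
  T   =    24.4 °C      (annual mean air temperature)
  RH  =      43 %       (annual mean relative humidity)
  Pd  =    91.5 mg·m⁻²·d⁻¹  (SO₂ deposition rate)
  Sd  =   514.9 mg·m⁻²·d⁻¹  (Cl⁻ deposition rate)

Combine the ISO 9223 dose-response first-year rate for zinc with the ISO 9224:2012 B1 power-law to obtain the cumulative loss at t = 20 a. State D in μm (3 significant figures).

D(20) = 81.6 μm

zinc: f(T) = -0.071·(T−10) [T>10 °C] = -1.0224
  sulphur-dioxide contribution → 0.2447 μm/a
  chloride contribution → 6.9 μm/a
  total first-year rate 7.145 μm/a
Long-term exponent b (ISO 9224 Table 2, B1) = 0.813
  D(20) = 7.145 × 20^0.813 = 7.145 × 11.42 = 81.6 μm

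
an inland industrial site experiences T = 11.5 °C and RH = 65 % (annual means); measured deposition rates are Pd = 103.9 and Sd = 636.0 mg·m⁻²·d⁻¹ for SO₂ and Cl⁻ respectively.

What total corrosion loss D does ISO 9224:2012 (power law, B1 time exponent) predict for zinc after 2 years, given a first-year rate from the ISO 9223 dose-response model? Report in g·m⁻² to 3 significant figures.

zinc: f(T) = -0.071·(T−10) [T>10 °C] = -0.1065
  SO₂ term: 0.0129·103.9^0.44·exp(0.046·65-0.1065) = 1.779
  Cl⁻ term: 0.0175·636.0^0.57·exp(0.008·65+0.085·11.5) = 3.1
  r_corr = 1.779 + 3.1 = 4.879 μm/a
Long-term exponent b (ISO 9224 Table 2, B1) = 0.813
  D(2) = 4.879 × 2^0.813 = 4.879 × 1.757 = 8.572 μm
  Mass loss = 8.572 μm × 7.14 g/cm³ = 61.2 g·m⁻²

D(2) = 61.2 g·m⁻²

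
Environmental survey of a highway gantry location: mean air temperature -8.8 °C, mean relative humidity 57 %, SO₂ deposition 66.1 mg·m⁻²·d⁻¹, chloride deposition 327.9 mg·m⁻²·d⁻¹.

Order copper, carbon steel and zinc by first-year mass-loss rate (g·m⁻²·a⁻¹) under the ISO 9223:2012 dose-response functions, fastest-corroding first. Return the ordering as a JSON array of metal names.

["carbon steel", "zinc", "copper"]

copper: T≤10 °C ⇒ hinge +0.126·(-8.8−10) = -2.3688
  sulphur-dioxide contribution → 0.04259 μm/a
  chloride contribution → 0.2477 μm/a
  total first-year rate 0.2903 μm/a
  mass loss = 0.2903 μm/a × 8.96 g/cm³ = 2.601 g·m⁻²·a⁻¹
carbon steel: f(T) = +0.150·(T−10) [T≤10 °C] = -2.8200
  sulphur-dioxide contribution → 2.917 μm/a
  chloride contribution → 17.08 μm/a
  ⇒ r_corr(carbon steel) = 19.99 μm/a
  mass loss = 19.99 μm/a × 7.85 g/cm³ = 156.9 g·m⁻²·a⁻¹
zinc: T≤10 °C ⇒ hinge +0.038·(-8.8−10) = -0.7144
  sulphur-dioxide contribution → 0.5495 μm/a
  chloride contribution → 0.355 μm/a
  total first-year rate 0.9044 μm/a
  mass loss = 0.9044 μm/a × 7.14 g/cm³ = 6.458 g·m⁻²·a⁻¹
Ordering by g·m⁻²·a⁻¹: carbon steel (157) > zinc (6.46) > copper (2.6)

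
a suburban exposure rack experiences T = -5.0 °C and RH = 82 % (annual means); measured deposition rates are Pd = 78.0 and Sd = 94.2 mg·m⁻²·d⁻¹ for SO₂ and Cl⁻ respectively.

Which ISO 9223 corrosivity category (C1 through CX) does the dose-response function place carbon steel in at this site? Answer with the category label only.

C3

carbon steel: temperature factor f = +0.150·(-15.0) = -2.2500
  sulphur-dioxide contribution → 9.267 μm/a
  chloride contribution → 20.93 μm/a
  ⇒ r_corr(carbon steel) = 30.2 μm/a
ISO 9223 Table 2 (carbon steel): 25 < 30.2 ≤ 50 μm/a ⇒ C3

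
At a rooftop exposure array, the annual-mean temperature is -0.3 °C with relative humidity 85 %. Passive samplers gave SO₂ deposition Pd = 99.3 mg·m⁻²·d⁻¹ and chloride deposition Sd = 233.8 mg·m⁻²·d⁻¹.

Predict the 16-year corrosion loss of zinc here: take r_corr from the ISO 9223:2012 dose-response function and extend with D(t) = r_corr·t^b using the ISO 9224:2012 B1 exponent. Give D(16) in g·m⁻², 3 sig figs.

zinc: temperature factor f = +0.038·(-10.3) = -0.3914
  sulphur-dioxide contribution → 3.291 μm/a
  chloride contribution → 0.7543 μm/a
  total first-year rate 4.045 μm/a
Long-term exponent b (ISO 9224 Table 2, B1) = 0.813
  D(16) = 4.045 × 16^0.813 = 4.045 × 9.527 = 38.54 μm
  Mass loss = 38.54 μm × 7.14 g/cm³ = 275.2 g·m⁻²

D(16) = 275 g·m⁻²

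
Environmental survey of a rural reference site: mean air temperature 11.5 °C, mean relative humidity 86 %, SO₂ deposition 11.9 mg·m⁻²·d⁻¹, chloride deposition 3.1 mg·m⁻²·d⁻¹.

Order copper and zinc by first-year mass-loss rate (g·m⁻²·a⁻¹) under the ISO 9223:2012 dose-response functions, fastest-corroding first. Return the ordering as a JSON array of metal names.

["copper", "zinc"]

copper: T>10 °C ⇒ hinge -0.080·(11.5−10) = -0.1200
  sulphur-dioxide contribution → 1.43 μm/a
  chloride contribution → 0.5404 μm/a
  ⇒ r_corr(copper) = 1.971 μm/a
  mass loss = 1.971 μm/a × 8.96 g/cm³ = 17.66 g·m⁻²·a⁻¹
zinc: f(T) = -0.071·(T−10) [T>10 °C] = -0.1065
  sulphur-dioxide contribution → 1.802 μm/a
  chloride contribution → 0.1764 μm/a
  total first-year rate 1.978 μm/a
  mass loss = 1.978 μm/a × 7.14 g/cm³ = 14.12 g·m⁻²·a⁻¹
Ordering by g·m⁻²·a⁻¹: copper (17.7) > zinc (14.1)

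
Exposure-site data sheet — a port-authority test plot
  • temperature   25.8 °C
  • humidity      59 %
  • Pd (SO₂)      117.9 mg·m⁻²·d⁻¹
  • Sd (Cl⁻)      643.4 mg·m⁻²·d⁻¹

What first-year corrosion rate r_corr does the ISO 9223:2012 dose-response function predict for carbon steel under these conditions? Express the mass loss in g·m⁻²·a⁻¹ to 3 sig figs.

carbon steel: T>10 °C ⇒ hinge -0.054·(25.8−10) = -0.8532
  sulphur-dioxide contribution → 29.31 μm/a
  chloride contribution → 110.6 μm/a
  ⇒ r_corr(carbon steel) = 139.9 μm/a
Convert to mass loss: 139.9 μm/a × 7.85 g/cm³ = 1098 g·m⁻²·a⁻¹

r_corr = 1.10e+03 g·m⁻²·a⁻¹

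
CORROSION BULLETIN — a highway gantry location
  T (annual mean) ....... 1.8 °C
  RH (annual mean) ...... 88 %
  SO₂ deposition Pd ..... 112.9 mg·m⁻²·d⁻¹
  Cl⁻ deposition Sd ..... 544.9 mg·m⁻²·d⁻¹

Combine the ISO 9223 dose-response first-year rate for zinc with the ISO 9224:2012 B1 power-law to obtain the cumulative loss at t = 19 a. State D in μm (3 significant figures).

zinc: temperature factor f = +0.038·(-8.2) = -0.3116
  Pd branch = 0.0129·Pd^0.44·e^(0.046·RH+f) = 4.33 μm/a
  Cl⁻ term: 0.0175·544.9^0.57·exp(0.008·88+0.085·1.8) = 1.496
  r_corr = 4.33 + 1.496 = 5.826 μm/a
Long-term exponent b (ISO 9224 Table 2, B1) = 0.813
  D(19) = 5.826 × 19^0.813 = 5.826 × 10.96 = 63.82 μm

D(19) = 63.8 μm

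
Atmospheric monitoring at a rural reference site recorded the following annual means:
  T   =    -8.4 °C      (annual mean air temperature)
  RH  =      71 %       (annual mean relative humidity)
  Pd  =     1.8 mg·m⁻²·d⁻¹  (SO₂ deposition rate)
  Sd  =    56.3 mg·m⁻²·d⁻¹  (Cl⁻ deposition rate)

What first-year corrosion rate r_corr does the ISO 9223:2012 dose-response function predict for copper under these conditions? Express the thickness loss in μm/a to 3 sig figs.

copper: temperature factor f = +0.126·(-18.4) = -2.3184
  SO₂ term: 0.0053·1.8^0.26·exp(0.059·71-2.3184) = 0.04009
  Cl⁻ term: 0.01025·56.3^0.27·exp(0.036·71+0.049·-8.4) = 0.2598
  sum: 0.04009 + 0.2598 → r_corr = 0.2999 μm/a

r_corr = 0.300 μm/a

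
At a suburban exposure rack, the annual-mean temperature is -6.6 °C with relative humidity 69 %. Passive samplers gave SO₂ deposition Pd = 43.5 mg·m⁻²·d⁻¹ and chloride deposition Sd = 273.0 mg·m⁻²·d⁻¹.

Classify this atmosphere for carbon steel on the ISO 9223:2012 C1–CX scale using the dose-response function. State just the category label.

C3

carbon steel: f(T) = +0.150·(T−10) [T≤10 °C] = -2.4900
  sulphur-dioxide contribution → 4.149 μm/a
  chloride contribution → 24.73 μm/a
  ⇒ r_corr(carbon steel) = 28.88 μm/a
Category bounds: 25…50 μm/a bracket r_corr ⇒ C3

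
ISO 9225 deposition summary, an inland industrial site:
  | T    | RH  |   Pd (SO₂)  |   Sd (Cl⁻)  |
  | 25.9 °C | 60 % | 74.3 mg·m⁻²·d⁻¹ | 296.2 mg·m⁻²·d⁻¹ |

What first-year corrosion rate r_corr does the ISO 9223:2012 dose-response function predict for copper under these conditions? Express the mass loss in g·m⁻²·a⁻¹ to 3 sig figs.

copper: temperature factor f = -0.080·(15.9) = -1.2720
  sulphur-dioxide contribution → 0.1569 μm/a
  chloride contribution → 1.47 μm/a
  total first-year rate 1.627 μm/a
Convert to mass loss: 1.627 μm/a × 8.96 g/cm³ = 14.58 g·m⁻²·a⁻¹

r_corr = 14.6 g·m⁻²·a⁻¹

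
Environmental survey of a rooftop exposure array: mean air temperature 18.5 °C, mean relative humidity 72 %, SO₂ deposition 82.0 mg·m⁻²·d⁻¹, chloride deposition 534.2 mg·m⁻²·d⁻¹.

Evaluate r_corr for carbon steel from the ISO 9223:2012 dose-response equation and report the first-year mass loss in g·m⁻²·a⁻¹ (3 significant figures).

carbon steel: T>10 °C ⇒ hinge -0.054·(18.5−10) = -0.4590
  Pd branch = 1.77·Pd^0.52·e^(0.02·RH+f) = 46.69 μm/a
  Sd branch = 0.102·Sd^0.62·e^(0.033·RH+0.04·T) = 113 μm/a
  r_corr = 46.69 + 113 = 159.7 μm/a
Convert to mass loss: 159.7 μm/a × 7.85 g/cm³ = 1253 g·m⁻²·a⁻¹

r_corr = 1.25e+03 g·m⁻²·a⁻¹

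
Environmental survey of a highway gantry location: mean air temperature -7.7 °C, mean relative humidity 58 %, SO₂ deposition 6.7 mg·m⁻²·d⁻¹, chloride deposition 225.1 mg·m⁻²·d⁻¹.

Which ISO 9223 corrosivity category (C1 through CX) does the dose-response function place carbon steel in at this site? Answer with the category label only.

carbon steel: T≤10 °C ⇒ hinge +0.150·(-7.7−10) = -2.6550
  SO₂ term: 1.77·6.7^0.52·exp(0.02·58-2.6550) = 1.067
  Sd branch = 0.102·Sd^0.62·e^(0.033·RH+0.04·T) = 14.61 μm/a
  r_corr = 1.067 + 14.61 = 15.67 μm/a
ISO 9223 Table 2 (carbon steel): 1.3 < 15.7 ≤ 25 μm/a ⇒ C2

C2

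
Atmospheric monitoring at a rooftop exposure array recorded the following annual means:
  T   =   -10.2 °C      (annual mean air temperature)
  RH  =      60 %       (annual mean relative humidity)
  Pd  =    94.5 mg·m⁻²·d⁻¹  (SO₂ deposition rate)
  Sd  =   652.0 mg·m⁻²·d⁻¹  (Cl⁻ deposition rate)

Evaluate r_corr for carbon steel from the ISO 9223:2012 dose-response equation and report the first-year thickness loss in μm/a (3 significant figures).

r_corr = 30.3 μm/a

carbon steel: temperature factor f = +0.150·(-20.2) = -3.0300
  sulphur-dioxide contribution → 3.023 μm/a
  chloride contribution → 27.3 μm/a
  ⇒ r_corr(carbon steel) = 30.32 μm/a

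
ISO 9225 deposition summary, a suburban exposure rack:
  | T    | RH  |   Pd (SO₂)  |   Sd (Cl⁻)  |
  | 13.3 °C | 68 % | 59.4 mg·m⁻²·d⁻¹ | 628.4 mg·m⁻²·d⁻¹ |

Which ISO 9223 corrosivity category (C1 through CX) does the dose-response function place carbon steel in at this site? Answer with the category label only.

carbon steel: temperature factor f = -0.054·(3.3) = -0.1782
  sulphur-dioxide contribution → 48.26 μm/a
  chloride contribution → 88.94 μm/a
  ⇒ r_corr(carbon steel) = 137.2 μm/a
Category bounds: 80…200 μm/a bracket r_corr ⇒ C5

C5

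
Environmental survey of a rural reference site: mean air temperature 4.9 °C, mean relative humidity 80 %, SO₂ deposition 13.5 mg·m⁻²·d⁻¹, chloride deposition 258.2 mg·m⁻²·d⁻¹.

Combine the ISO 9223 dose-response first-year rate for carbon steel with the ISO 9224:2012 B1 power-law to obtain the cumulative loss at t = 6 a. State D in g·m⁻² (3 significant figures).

carbon steel: temperature factor f = +0.150·(-5.1) = -0.7650
  sulphur-dioxide contribution → 15.79 μm/a
  chloride contribution → 54.41 μm/a
  total first-year rate 70.2 μm/a
ISO 9224: D(t) = r_corr · t^b with b = 0.523 (carbon steel, B1)
  D(6) = 70.2 × 6^0.523 = 70.2 × 2.553 = 179.2 μm
  Mass loss = 179.2 μm × 7.85 g/cm³ = 1407 g·m⁻²

D(6) = 1.41e+03 g·m⁻²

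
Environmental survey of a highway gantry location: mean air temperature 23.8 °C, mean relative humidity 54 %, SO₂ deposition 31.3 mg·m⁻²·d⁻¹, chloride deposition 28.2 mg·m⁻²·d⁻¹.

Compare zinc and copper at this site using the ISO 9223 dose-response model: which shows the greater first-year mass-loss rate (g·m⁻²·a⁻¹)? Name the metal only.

zinc

zinc: T>10 °C ⇒ hinge -0.071·(23.8−10) = -0.9798
  SO₂ term: 0.0129·31.3^0.44·exp(0.046·54-0.9798) = 0.2642
  Sd branch = 0.0175·Sd^0.57·e^(0.008·RH+0.085·T) = 1.367 μm/a
  r_corr = 0.2642 + 1.367 = 1.632 μm/a
  mass loss = 1.632 μm/a × 7.14 g/cm³ = 11.65 g·m⁻²·a⁻¹
copper: temperature factor f = -0.080·(13.8) = -1.1040
  SO₂ term: 0.0053·31.3^0.26·exp(0.059·54-1.1040) = 0.1041
  Cl⁻ term: 0.01025·28.2^0.27·exp(0.036·54+0.049·23.8) = 0.5663
  r_corr = 0.1041 + 0.5663 = 0.6704 μm/a
  mass loss = 0.6704 μm/a × 8.96 g/cm³ = 6.006 g·m⁻²·a⁻¹
Ordering by g·m⁻²·a⁻¹: zinc (11.6) > copper (6.01)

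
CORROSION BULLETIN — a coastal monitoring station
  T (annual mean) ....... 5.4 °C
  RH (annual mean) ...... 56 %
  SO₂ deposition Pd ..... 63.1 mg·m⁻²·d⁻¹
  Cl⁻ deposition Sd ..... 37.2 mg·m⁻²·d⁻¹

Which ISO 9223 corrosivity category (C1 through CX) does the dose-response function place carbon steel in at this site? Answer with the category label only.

C3

carbon steel: f(T) = +0.150·(T−10) [T≤10 °C] = -0.6900
  sulphur-dioxide contribution → 23.48 μm/a
  chloride contribution → 7.563 μm/a
  ⇒ r_corr(carbon steel) = 31.05 μm/a
ISO 9223 Table 2 (carbon steel): 25 < 31 ≤ 50 μm/a ⇒ C3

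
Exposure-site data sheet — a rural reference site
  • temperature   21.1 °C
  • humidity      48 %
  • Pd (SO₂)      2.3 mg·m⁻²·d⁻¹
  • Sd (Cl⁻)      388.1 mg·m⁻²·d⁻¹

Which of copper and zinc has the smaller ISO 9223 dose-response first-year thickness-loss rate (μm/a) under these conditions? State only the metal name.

copper

copper: f(T) = -0.080·(T−10) [T>10 °C] = -0.8880
  sulphur-dioxide contribution → 0.04598 μm/a
  chloride contribution → 0.8114 μm/a
  ⇒ r_corr(copper) = 0.8573 μm/a
zinc: temperature factor f = -0.071·(11.1) = -0.7881
  sulphur-dioxide contribution → 0.07698 μm/a
  chloride contribution → 4.618 μm/a
  ⇒ r_corr(zinc) = 4.695 μm/a
Ordering by μm/a: zinc (4.69) > copper (0.857)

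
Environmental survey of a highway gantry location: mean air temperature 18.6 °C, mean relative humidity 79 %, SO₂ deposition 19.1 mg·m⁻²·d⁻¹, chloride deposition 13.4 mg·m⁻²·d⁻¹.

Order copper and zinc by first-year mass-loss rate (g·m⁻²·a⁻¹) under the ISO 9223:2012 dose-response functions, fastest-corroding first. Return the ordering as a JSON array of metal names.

copper: temperature factor f = -0.080·(8.6) = -0.6880
  SO₂ term: 0.0053·19.1^0.26·exp(0.059·79-0.6880) = 0.6065
  Sd branch = 0.01025·Sd^0.27·e^(0.036·RH+0.049·T) = 0.8831 μm/a
  r_corr = 0.6065 + 0.8831 = 1.49 μm/a
  mass loss = 1.49 μm/a × 8.96 g/cm³ = 13.35 g·m⁻²·a⁻¹
zinc: T>10 °C ⇒ hinge -0.071·(18.6−10) = -0.6106
  SO₂ term: 0.0129·19.1^0.44·exp(0.046·79-0.6106) = 0.9712
  Sd branch = 0.0175·Sd^0.57·e^(0.008·RH+0.085·T) = 0.7024 μm/a
  r_corr = 0.9712 + 0.7024 = 1.674 μm/a
  mass loss = 1.674 μm/a × 7.14 g/cm³ = 11.95 g·m⁻²·a⁻¹
Ordering by g·m⁻²·a⁻¹: copper (13.3) > zinc (11.9)

["copper", "zinc"]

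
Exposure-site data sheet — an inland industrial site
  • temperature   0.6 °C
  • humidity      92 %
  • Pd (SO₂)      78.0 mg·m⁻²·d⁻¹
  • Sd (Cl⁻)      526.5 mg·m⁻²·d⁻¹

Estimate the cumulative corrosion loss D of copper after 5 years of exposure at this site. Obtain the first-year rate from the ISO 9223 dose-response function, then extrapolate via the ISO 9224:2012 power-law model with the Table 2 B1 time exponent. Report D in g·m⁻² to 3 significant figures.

copper: temperature factor f = +0.126·(-9.4) = -1.1844
  Pd branch = 0.0053·Pd^0.26·e^(0.059·RH+f) = 1.146 μm/a
  Cl⁻ term: 0.01025·526.5^0.27·exp(0.036·92+0.049·0.6) = 1.573
  r_corr = 1.146 + 1.573 = 2.719 μm/a
Long-term exponent b (ISO 9224 Table 2, B1) = 0.667
  D(5) = 2.719 × 5^0.667 = 2.719 × 2.926 = 7.954 μm
  Mass loss = 7.954 μm × 8.96 g/cm³ = 71.27 g·m⁻²

D(5) = 71.3 g·m⁻²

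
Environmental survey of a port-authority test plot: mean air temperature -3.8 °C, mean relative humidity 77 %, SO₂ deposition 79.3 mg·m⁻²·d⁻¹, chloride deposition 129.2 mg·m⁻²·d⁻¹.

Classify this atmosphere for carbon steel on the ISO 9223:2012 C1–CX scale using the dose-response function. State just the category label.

carbon steel: f(T) = +0.150·(T−10) [T≤10 °C] = -2.0700
  SO₂ term: 1.77·79.3^0.52·exp(0.02·77-2.0700) = 10.13
  Cl⁻ term: 0.102·129.2^0.62·exp(0.033·77+0.04·-3.8) = 22.65
  sum: 10.13 + 22.65 → r_corr = 32.78 μm/a
32.8 μm/a falls in (25, 50] for carbon steel → category C3

C3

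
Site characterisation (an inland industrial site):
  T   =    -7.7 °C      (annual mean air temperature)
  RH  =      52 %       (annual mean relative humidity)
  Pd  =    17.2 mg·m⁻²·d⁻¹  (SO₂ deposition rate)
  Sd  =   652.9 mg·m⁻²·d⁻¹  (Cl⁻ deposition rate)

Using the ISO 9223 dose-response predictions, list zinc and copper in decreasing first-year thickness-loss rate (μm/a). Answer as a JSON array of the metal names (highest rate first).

zinc: f(T) = +0.038·(T−10) [T≤10 °C] = -0.6726
  Pd branch = 0.0129·Pd^0.44·e^(0.046·RH+f) = 0.2517 μm/a
  Sd branch = 0.0175·Sd^0.57·e^(0.008·RH+0.085·T) = 0.5545 μm/a
  sum: 0.2517 + 0.5545 → r_corr = 0.8063 μm/a
copper: T≤10 °C ⇒ hinge +0.126·(-7.7−10) = -2.2302
  SO₂ term: 0.0053·17.2^0.26·exp(0.059·52-2.2302) = 0.02567
  Sd branch = 0.01025·Sd^0.27·e^(0.036·RH+0.049·T) = 0.2629 μm/a
  r_corr = 0.02567 + 0.2629 = 0.2886 μm/a
Ordering by μm/a: zinc (0.806) > copper (0.289)

["zinc", "copper"]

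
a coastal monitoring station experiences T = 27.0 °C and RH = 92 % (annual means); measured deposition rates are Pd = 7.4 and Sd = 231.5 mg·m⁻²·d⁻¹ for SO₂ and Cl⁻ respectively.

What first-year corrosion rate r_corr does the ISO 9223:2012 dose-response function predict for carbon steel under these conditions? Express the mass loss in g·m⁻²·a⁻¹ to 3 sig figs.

carbon steel: f(T) = -0.054·(T−10) [T>10 °C] = -0.9180
  SO₂ term: 1.77·7.4^0.52·exp(0.02·92-0.9180) = 12.6
  Sd branch = 0.102·Sd^0.62·e^(0.033·RH+0.04·T) = 182.9 μm/a
  r_corr = 12.6 + 182.9 = 195.5 μm/a
Convert to mass loss: 195.5 μm/a × 7.85 g/cm³ = 1535 g·m⁻²·a⁻¹

r_corr = 1.53e+03 g·m⁻²·a⁻¹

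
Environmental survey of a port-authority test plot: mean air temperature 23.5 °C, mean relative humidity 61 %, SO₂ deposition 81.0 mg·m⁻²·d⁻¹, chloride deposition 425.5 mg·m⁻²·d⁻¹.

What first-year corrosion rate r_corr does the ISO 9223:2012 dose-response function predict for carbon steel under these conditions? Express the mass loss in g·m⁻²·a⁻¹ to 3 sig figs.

r_corr = 878 g·m⁻²·a⁻¹

carbon steel: temperature factor f = -0.054·(13.5) = -0.7290
  Pd branch = 1.77·Pd^0.52·e^(0.02·RH+f) = 28.42 μm/a
  Cl⁻ term: 0.102·425.5^0.62·exp(0.033·61+0.04·23.5) = 83.37
  r_corr = 28.42 + 83.37 = 111.8 μm/a
Convert to mass loss: 111.8 μm/a × 7.85 g/cm³ = 877.5 g·m⁻²·a⁻¹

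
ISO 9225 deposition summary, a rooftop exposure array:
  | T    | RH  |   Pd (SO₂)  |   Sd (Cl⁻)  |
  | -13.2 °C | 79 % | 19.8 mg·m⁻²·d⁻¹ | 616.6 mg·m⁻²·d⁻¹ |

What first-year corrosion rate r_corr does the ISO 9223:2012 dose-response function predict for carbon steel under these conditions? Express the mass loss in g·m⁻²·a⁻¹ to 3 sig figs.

r_corr = 354 g·m⁻²·a⁻¹

carbon steel: T≤10 °C ⇒ hinge +0.150·(-13.2−10) = -3.4800
  sulphur-dioxide contribution → 1.25 μm/a
  chloride contribution → 43.78 μm/a
  total first-year rate 45.03 μm/a
Convert to mass loss: 45.03 μm/a × 7.85 g/cm³ = 353.5 g·m⁻²·a⁻¹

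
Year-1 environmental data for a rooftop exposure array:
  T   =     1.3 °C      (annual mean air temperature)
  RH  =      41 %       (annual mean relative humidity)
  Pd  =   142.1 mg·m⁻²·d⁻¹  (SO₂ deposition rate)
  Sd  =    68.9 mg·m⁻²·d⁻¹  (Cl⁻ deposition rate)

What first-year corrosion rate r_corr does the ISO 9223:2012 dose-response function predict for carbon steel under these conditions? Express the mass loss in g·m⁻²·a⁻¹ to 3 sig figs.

r_corr = 158 g·m⁻²·a⁻¹

carbon steel: temperature factor f = +0.150·(-8.7) = -1.3050
  Pd branch = 1.77·Pd^0.52·e^(0.02·RH+f) = 14.34 μm/a
  Cl⁻ term: 0.102·68.9^0.62·exp(0.033·41+0.04·1.3) = 5.734
  sum: 14.34 + 5.734 → r_corr = 20.08 μm/a
Convert to mass loss: 20.08 μm/a × 7.85 g/cm³ = 157.6 g·m⁻²·a⁻¹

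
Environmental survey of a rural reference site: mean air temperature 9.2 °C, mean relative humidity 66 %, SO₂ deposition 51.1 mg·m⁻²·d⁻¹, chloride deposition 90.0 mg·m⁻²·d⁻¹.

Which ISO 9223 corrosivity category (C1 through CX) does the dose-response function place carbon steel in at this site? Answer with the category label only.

carbon steel: f(T) = +0.150·(T−10) [T≤10 °C] = -0.1200
  SO₂ term: 1.77·51.1^0.52·exp(0.02·66-0.1200) = 45.45
  Sd branch = 0.102·Sd^0.62·e^(0.033·RH+0.04·T) = 21.18 μm/a
  r_corr = 45.45 + 21.18 = 66.63 μm/a
66.6 μm/a falls in (50, 80] for carbon steel → category C4

C4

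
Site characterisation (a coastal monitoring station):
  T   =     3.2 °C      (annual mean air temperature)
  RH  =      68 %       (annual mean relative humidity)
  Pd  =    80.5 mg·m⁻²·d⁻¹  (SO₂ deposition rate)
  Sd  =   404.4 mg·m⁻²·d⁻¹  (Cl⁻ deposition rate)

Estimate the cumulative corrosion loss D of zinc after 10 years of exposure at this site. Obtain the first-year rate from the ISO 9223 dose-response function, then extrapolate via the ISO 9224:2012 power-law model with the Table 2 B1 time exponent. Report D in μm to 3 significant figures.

D(10) = 18.1 μm

zinc: T≤10 °C ⇒ hinge +0.038·(3.2−10) = -0.2584
  Pd branch = 0.0129·Pd^0.44·e^(0.046·RH+f) = 1.568 μm/a
  Sd branch = 0.0175·Sd^0.57·e^(0.008·RH+0.085·T) = 1.211 μm/a
  sum: 1.568 + 1.211 → r_corr = 2.78 μm/a
ISO 9224: D(t) = r_corr · t^b with b = 0.813 (zinc, B1)
  D(10) = 2.78 × 10^0.813 = 2.78 × 6.501 = 18.07 μm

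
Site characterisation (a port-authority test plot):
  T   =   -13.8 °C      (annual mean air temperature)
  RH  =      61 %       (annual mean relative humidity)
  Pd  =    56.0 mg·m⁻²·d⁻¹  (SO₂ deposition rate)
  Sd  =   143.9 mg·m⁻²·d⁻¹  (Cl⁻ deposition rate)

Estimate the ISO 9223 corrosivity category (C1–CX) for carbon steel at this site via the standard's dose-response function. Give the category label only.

C2

carbon steel: T≤10 °C ⇒ hinge +0.150·(-13.8−10) = -3.5700
  SO₂ term: 1.77·56.0^0.52·exp(0.02·61-3.5700) = 1.369
  Sd branch = 0.102·Sd^0.62·e^(0.033·RH+0.04·T) = 9.574 μm/a
  r_corr = 1.369 + 9.574 = 10.94 μm/a
10.9 μm/a falls in (1.3, 25] for carbon steel → category C2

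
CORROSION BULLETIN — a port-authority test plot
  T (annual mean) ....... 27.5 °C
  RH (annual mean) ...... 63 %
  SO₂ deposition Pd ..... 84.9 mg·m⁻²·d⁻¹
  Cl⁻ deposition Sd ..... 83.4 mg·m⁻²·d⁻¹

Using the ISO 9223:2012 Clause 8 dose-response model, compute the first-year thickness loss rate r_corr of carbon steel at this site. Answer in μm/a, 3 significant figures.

r_corr = 62.5 μm/a

carbon steel: f(T) = -0.054·(T−10) [T>10 °C] = -0.9450
  SO₂ term: 1.77·84.9^0.52·exp(0.02·63-0.9450) = 24.42
  Sd branch = 0.102·Sd^0.62·e^(0.033·RH+0.04·T) = 38.05 μm/a
  r_corr = 24.42 + 38.05 = 62.47 μm/a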